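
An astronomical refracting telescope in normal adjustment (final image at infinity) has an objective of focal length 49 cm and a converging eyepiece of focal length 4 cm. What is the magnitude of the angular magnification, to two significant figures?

12

|M| = f_obj/|f_eye| = 49/4 = 12.250.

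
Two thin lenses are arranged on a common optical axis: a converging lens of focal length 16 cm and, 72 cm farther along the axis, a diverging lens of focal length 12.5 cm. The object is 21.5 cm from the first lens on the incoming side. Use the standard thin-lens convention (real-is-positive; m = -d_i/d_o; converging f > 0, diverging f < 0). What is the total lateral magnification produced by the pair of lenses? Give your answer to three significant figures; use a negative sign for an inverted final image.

Lens 1: 1/d_i1 = 1/f_1 - 1/d_o1 = 1/16 - 1/21.5 = 0.01599 cm^-1, so d_i1 = 62.545 cm.
m_1 = -(62.545)/21.5 = -2.9091.
Object distance for lens 2: d_o2 = 72 - 62.545 = 9.455 cm.
Lens 2: 1/d_i2 = 1/f_2 - 1/d_o2 = 1/(-12.5) - 1/(9.455) = -0.18577 cm^-1, so d_i2 = -5.383 cm.
m_2 = -(-5.383)/(9.455) = 0.5694.
The system's lateral magnification is m_1 m_2 = (-2.9091)(0.5694) = -1.6563.

-1.66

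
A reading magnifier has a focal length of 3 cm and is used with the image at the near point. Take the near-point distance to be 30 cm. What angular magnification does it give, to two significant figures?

M = 1 + D/f = 1 + 30/3 = 11.000.

11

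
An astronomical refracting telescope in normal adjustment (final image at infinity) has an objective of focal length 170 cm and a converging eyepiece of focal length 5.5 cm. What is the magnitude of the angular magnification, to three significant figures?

30.9

|M| = f_obj/|f_eye| = 170/5.5 = 30.909.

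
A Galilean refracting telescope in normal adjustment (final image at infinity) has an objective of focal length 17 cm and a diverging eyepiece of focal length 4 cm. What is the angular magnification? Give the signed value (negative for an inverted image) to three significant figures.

4.25

M = -f_obj/f_eye = -17/(-4) = 4.250.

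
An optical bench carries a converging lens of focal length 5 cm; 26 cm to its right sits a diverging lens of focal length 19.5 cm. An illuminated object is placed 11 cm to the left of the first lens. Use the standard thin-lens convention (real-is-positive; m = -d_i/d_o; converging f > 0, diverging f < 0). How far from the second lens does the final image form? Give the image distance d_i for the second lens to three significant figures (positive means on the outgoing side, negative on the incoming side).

Applying the thin-lens equation to the first lens, 1/5 = 1/11 + 1/d_i1, which gives d_i1 = 9.167 cm.
The intermediate image is 9.167 cm to the right of lens 1, so d_o2 = L - d_i1 = 26 - 9.167 = 16.833 cm.
Applying the thin-lens equation again with f_2 = -19.5 cm and d_o2 = 16.833 cm gives d_i2 = -9.034 cm.

-9.03 cm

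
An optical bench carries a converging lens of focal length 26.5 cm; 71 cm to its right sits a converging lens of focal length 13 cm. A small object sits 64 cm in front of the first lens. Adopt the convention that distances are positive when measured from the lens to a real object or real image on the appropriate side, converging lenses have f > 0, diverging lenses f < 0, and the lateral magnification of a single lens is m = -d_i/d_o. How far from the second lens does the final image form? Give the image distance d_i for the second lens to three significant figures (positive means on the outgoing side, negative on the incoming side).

26.2 cm

Lens 1: 1/d_i1 = 1/f_1 - 1/d_o1 = 1/26.5 - 1/64 = 0.02211 cm^-1, so d_i1 = 45.227 cm.
The intermediate image is 45.227 cm to the right of lens 1, so d_o2 = L - d_i1 = 71 - 45.227 = 25.773 cm.
Lens 2: 1/d_i2 = 1/f_2 - 1/d_o2 = 1/13 - 1/(25.773) = 0.03812 cm^-1, so d_i2 = 26.231 cm.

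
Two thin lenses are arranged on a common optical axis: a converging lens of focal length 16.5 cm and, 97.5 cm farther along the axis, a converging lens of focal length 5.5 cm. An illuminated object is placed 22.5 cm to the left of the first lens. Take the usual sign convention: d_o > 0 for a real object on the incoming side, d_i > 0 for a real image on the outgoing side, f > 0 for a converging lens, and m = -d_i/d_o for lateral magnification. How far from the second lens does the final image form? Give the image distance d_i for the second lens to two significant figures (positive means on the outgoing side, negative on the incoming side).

6.5 cm

Lens 1: 1/d_i1 = 1/f_1 - 1/d_o1 = 1/16.5 - 1/22.5 = 0.01616 cm^-1, so d_i1 = 61.875 cm.
That image sits 35.625 cm in front of the second lens, so d_o2 = 35.625 cm.
Lens 2: 1/d_i2 = 1/f_2 - 1/d_o2 = 1/5.5 - 1/(35.625) = 0.15375 cm^-1, so d_i2 = 6.504 cm.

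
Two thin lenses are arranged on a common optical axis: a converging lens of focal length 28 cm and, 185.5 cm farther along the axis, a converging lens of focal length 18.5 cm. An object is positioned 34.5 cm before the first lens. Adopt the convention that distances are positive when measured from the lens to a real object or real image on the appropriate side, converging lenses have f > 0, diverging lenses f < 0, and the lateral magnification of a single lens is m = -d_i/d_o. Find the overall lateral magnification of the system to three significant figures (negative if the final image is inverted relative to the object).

Applying the thin-lens equation to the first lens, 1/28 = 1/34.5 + 1/d_i1, which gives d_i1 = 148.615 cm.
Its lateral magnification is m_1 = -d_i1/d_o1 = -(148.615)/34.5 = -4.3077.
The intermediate image is 148.615 cm to the right of lens 1, so d_o2 = L - d_i1 = 185.5 - 148.615 = 36.885 cm.
Applying the thin-lens equation again with f_2 = 18.5 cm and d_o2 = 36.885 cm gives d_i2 = 37.116 cm.
m_2 = -(37.116)/(36.885) = -1.0063.
The system's lateral magnification is m_1 m_2 = (-4.3077)(-1.0063) = 4.3347.

4.33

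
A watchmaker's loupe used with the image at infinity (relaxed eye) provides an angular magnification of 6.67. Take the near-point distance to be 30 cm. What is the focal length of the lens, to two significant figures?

4.5 cm

For the image at infinity, M = D/f.
f = D/M = 30/6.67 = 4.498 cm.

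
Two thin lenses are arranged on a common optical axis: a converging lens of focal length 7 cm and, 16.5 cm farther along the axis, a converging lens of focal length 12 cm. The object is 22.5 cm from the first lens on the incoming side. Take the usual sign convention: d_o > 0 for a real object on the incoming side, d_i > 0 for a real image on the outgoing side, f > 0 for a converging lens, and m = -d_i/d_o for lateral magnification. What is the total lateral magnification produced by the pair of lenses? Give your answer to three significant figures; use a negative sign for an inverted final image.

-0.957

Applying the thin-lens equation to the first lens, 1/7 = 1/22.5 + 1/d_i1, which gives d_i1 = 10.161 cm.
Its lateral magnification is m_1 = -d_i1/d_o1 = -(10.161)/22.5 = -0.4516.
Object distance for lens 2: d_o2 = 16.5 - 10.161 = 6.339 cm.
Applying the thin-lens equation again with f_2 = 12 cm and d_o2 = 6.339 cm gives d_i2 = -13.436 cm.
m_2 = -(-13.436)/(6.339) = 2.1197.
Overall magnification: m = m_1 m_2 = -0.9573.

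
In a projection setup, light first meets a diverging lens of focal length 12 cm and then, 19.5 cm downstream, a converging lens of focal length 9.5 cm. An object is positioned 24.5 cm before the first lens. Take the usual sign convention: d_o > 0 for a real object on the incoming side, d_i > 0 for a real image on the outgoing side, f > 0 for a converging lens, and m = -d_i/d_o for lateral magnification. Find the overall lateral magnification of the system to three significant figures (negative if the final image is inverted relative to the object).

Lens 1: 1/d_i1 = 1/f_1 - 1/d_o1 = 1/(-12) - 1/24.5 = -0.12415 cm^-1, so d_i1 = -8.055 cm.
m_1 = -(-8.055)/24.5 = 0.3288.
With d_i1 < 0 the first image is virtual and lies on the object side; the object distance for lens 2 is d_o2 = 19.5 - (-8.055) = 27.555 cm.
Lens 2: 1/d_i2 = 1/f_2 - 1/d_o2 = 1/9.5 - 1/(27.555) = 0.06897 cm^-1, so d_i2 = 14.499 cm.
m_2 = -(14.499)/(27.555) = -0.5262.
Overall magnification: m = m_1 m_2 = -0.1730.

-0.173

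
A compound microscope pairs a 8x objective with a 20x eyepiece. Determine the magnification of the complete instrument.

The overall magnification of a compound microscope is the product of the objective and eyepiece magnifications:
M = M_obj x M_eye = 8 x 20 = 160.

160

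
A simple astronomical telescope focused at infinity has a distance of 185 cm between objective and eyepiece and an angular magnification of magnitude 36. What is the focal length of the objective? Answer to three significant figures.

In normal adjustment the tube length equals f_obj + f_eye and |M| = f_obj/f_eye.
So f_obj = 36 f_eye and 36 f_eye + f_eye = 185 cm, giving f_eye = 185/37 = 5.000 cm and f_obj = 180.000 cm.

180 cm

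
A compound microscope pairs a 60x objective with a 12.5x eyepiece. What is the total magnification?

The overall magnification of a compound microscope is the product of the objective and eyepiece magnifications:
M = M_obj x M_eye = 60 x 12.5 = 750.

750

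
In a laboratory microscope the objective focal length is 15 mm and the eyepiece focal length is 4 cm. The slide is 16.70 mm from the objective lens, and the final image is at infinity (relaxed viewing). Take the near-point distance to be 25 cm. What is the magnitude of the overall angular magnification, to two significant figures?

Convert to cm: f_obj = 15 mm = 1.5 cm; d_o = 16.70 mm = 1.67 cm.
Objective: 1/d_i = 1/f_obj - 1/d_o = 1/1.5 - 1/1.67 = 0.06786 cm^-1, so d_i = 14.735 cm.
m_obj = -d_i/d_o = -14.735/1.67 = -8.824.
Eyepiece angular magnification (image at infinity): M_eye = D/f_e = 25/4 = 6.250.
Overall M = m_obj x M_eye = (-8.824)(6.250) = -55.15.
|M| = 55.15.

55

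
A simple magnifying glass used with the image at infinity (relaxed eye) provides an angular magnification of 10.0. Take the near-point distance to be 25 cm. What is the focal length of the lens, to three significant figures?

For the image at infinity, M = D/f.
f = D/M = 25/10.0 = 2.500 cm.

2.50 cm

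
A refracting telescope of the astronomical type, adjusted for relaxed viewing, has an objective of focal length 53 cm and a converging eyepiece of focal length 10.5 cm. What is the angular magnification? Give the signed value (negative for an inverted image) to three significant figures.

M = -f_obj/f_eye = -53/(10.5) = -5.048.

-5.05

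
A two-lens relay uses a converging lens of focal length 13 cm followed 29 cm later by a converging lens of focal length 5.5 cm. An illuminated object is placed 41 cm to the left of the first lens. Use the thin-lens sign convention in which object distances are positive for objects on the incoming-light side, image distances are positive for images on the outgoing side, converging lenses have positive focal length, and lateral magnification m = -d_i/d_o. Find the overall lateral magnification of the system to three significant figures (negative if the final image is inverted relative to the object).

First lens: d_i1 = 1/(1/13 - 1/41) = 19.036 cm.
m_1 = -(19.036)/41 = -0.4643.
Object distance for lens 2: d_o2 = 29 - 19.036 = 9.964 cm.
Second lens: d_i2 = 1/(1/5.5 - 1/(9.964)) = 12.276 cm.
m_2 = -(12.276)/(9.964) = -1.2320.
Total m = m_1 x m_2 = (-0.4643)(-1.2320) = 0.5720.

0.572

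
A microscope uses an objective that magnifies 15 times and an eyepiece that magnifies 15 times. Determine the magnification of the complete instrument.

The overall magnification of a compound microscope is the product of the objective and eyepiece magnifications:
M = M_obj x M_eye = 15 x 15 = 225.

225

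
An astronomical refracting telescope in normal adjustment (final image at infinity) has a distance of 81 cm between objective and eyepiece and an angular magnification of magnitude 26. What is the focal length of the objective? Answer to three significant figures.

In normal adjustment the tube length equals f_obj + f_eye and |M| = f_obj/f_eye.
So f_obj = 26 f_eye and 26 f_eye + f_eye = 81 cm, giving f_eye = 81/27 = 3.000 cm and f_obj = 78.000 cm.

78.0 cm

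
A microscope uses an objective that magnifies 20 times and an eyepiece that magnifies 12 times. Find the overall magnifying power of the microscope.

240

The overall magnification of a compound microscope is the product of the objective and eyepiece magnifications:
M = M_obj x M_eye = 20 x 12 = 240.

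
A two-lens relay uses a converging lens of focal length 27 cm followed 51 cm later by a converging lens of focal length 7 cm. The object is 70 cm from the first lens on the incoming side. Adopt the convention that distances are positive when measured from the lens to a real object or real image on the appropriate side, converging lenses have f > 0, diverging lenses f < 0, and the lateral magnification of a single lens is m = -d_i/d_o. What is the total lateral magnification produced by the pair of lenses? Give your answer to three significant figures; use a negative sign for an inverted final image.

94.5

First lens: d_i1 = 1/(1/27 - 1/70) = 43.953 cm.
m_1 = -(43.953)/70 = -0.6279.
The intermediate image is 43.953 cm to the right of lens 1, so d_o2 = L - d_i1 = 51 - 43.953 = 7.047 cm.
Second lens: d_i2 = 1/(1/7 - 1/(7.047)) = 1060.500 cm.
m_2 = -(1060.500)/(7.047) = -150.5000.
Total m = m_1 x m_2 = (-0.6279)(-150.5000) = 94.5000.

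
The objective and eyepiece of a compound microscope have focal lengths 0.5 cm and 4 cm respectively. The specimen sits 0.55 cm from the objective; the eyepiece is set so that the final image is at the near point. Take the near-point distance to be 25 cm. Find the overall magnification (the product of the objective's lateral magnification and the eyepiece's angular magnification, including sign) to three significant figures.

-72.5

Objective: 1/d_i = 1/f_obj - 1/d_o = 1/0.5 - 1/0.55 = 0.18182 cm^-1, so d_i = 5.500 cm.
m_obj = -d_i/d_o = -5.500/0.55 = -10.000.
Eyepiece angular magnification (image at near point): M_eye = 1 + D/f_e = 1 + 25/4 = 7.250.
Overall M = m_obj x M_eye = (-10.000)(7.250) = -72.50.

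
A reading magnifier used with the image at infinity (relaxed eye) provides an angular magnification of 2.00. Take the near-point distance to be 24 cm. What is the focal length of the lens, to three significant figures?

For the image at infinity, M = D/f.
f = D/M = 24/2.0 = 12.000 cm.

12.0 cm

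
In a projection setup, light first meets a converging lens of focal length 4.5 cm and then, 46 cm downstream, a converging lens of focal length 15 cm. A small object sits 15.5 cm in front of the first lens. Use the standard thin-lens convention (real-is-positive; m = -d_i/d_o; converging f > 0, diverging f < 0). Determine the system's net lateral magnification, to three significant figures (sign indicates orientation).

First lens: d_i1 = 1/(1/4.5 - 1/15.5) = 6.341 cm.
m_1 = -(6.341)/15.5 = -0.4091.
The intermediate image is 6.341 cm to the right of lens 1, so d_o2 = L - d_i1 = 46 - 6.341 = 39.659 cm.
Second lens: d_i2 = 1/(1/15 - 1/(39.659)) = 24.124 cm.
m_2 = -(24.124)/(39.659) = -0.6083.
The system's lateral magnification is m_1 m_2 = (-0.4091)(-0.6083) = 0.2488.

0.249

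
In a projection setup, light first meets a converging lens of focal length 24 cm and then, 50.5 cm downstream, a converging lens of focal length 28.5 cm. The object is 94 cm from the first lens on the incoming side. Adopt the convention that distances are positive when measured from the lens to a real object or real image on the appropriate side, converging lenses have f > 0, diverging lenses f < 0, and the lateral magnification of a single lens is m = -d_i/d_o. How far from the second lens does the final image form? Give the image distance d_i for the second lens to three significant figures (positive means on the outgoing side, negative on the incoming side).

Lens 1: 1/d_i1 = 1/f_1 - 1/d_o1 = 1/24 - 1/94 = 0.03103 cm^-1, so d_i1 = 32.229 cm.
That image sits 18.271 cm in front of the second lens, so d_o2 = 18.271 cm.
Lens 2: 1/d_i2 = 1/f_2 - 1/d_o2 = 1/28.5 - 1/(18.271) = -0.01964 cm^-1, so d_i2 = -50.910 cm.

-50.9 cm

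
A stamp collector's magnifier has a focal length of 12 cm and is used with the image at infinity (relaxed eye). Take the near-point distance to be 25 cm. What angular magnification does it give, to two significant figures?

2.1

M = D/f = 25/12 = 2.083.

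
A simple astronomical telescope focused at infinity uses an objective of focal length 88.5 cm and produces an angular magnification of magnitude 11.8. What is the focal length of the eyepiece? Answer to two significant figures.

7.5 cm

|M| = f_obj/f_eye, so f_eye = f_obj/|M| = 88.5/11.8 = 7.500 cm.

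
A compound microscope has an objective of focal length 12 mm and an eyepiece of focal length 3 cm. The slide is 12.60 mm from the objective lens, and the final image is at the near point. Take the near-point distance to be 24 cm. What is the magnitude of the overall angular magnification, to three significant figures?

Convert to cm: f_obj = 12 mm = 1.2 cm; d_o = 12.60 mm = 1.26 cm.
Objective: 1/d_i = 1/f_obj - 1/d_o = 1/1.2 - 1/1.26 = 0.03968 cm^-1, so d_i = 25.200 cm.
m_obj = -d_i/d_o = -25.200/1.26 = -20.000.
Eyepiece angular magnification (image at near point): M_eye = 1 + D/f_e = 1 + 24/3 = 9.000.
Overall M = m_obj x M_eye = (-20.000)(9.000) = -180.00.
|M| = 180.00.

180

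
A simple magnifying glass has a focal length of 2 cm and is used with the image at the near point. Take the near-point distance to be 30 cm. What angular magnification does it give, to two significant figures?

16

M = 1 + D/f = 1 + 30/2 = 16.000.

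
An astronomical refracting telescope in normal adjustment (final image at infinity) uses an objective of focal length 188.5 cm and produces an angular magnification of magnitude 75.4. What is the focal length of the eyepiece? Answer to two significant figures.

2.5 cm

|M| = f_obj/f_eye, so f_eye = f_obj/|M| = 188.5/75.4 = 2.500 cm.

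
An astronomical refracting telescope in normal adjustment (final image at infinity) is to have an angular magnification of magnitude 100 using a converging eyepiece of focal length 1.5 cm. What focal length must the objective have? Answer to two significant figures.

150 cm

|M| = f_obj/|f_eye|, so f_obj = |M| x |f_eye| = 100.0 x 1.5 = 150.000 cm.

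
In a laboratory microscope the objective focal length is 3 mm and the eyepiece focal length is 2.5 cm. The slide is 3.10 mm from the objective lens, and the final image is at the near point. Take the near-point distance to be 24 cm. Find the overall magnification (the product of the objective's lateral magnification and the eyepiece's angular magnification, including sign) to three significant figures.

-318

Convert to cm: f_obj = 3 mm = 0.3 cm; d_o = 3.10 mm = 0.31 cm.
Objective: 1/d_i = 1/f_obj - 1/d_o = 1/0.3 - 1/0.31 = 0.10753 cm^-1, so d_i = 9.300 cm.
m_obj = -d_i/d_o = -9.300/0.31 = -30.000.
Eyepiece angular magnification (image at near point): M_eye = 1 + D/f_e = 1 + 24/2.5 = 10.600.
Overall M = m_obj x M_eye = (-30.000)(10.600) = -318.00.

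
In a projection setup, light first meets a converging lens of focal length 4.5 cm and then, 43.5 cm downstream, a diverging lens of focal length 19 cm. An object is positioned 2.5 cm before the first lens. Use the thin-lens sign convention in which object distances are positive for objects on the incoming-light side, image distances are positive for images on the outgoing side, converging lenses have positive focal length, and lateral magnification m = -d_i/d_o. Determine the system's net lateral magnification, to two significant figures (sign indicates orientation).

0.63

First lens: d_i1 = 1/(1/4.5 - 1/2.5) = -5.625 cm.
m_1 = -(-5.625)/2.5 = 2.2500.
With d_i1 < 0 the first image is virtual and lies on the object side; the object distance for lens 2 is d_o2 = 43.5 - (-5.625) = 49.125 cm.
Second lens: d_i2 = 1/(1/(-19) - 1/(49.125)) = -13.701 cm.
m_2 = -(-13.701)/(49.125) = 0.2789.
The system's lateral magnification is m_1 m_2 = (2.2500)(0.2789) = 0.6275.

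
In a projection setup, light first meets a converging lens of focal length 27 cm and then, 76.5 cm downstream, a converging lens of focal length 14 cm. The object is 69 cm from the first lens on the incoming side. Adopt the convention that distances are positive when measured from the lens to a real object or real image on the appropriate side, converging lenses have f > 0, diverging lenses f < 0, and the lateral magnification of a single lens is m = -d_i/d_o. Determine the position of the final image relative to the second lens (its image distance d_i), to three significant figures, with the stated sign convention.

First lens: d_i1 = 1/(1/27 - 1/69) = 44.357 cm.
That image sits 32.143 cm in front of the second lens, so d_o2 = 32.143 cm.
Second lens: d_i2 = 1/(1/14 - 1/(32.143)) = 24.803 cm.

24.8 cm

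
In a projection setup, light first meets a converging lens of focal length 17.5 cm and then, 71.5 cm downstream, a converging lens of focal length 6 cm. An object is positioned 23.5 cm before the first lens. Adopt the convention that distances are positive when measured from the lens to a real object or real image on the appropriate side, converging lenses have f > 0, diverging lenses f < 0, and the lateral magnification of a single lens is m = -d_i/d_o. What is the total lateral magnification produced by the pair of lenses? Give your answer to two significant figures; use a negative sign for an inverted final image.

-5.8

Lens 1: 1/d_i1 = 1/f_1 - 1/d_o1 = 1/17.5 - 1/23.5 = 0.01459 cm^-1, so d_i1 = 68.542 cm.
m_1 = -(68.542)/23.5 = -2.9167.
Object distance for lens 2: d_o2 = 71.5 - 68.542 = 2.958 cm.
Lens 2: 1/d_i2 = 1/f_2 - 1/d_o2 = 1/6 - 1/(2.958) = -0.17136 cm^-1, so d_i2 = -5.836 cm.
m_2 = -(-5.836)/(2.958) = 1.9726.
Overall magnification: m = m_1 m_2 = -5.7534.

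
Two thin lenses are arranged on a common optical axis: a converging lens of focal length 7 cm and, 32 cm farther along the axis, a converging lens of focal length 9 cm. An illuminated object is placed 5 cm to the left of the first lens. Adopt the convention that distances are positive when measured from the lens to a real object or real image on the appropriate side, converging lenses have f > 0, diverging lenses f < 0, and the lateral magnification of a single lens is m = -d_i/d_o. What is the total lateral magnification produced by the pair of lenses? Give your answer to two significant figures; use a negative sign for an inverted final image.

-0.78

First lens: d_i1 = 1/(1/7 - 1/5) = -17.500 cm.
m_1 = -(-17.500)/5 = 3.5000.
With d_i1 < 0 the first image is virtual and lies on the object side; the object distance for lens 2 is d_o2 = 32 - (-17.500) = 49.500 cm.
Second lens: d_i2 = 1/(1/9 - 1/(49.500)) = 11.000 cm.
m_2 = -(11.000)/(49.500) = -0.2222.
Total m = m_1 x m_2 = (3.5000)(-0.2222) = -0.7778.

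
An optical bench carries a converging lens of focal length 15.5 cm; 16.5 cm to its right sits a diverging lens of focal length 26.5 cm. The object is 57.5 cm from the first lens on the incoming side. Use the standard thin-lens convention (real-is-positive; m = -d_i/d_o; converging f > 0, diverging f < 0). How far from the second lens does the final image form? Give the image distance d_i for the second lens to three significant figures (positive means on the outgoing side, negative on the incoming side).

Lens 1: 1/d_i1 = 1/f_1 - 1/d_o1 = 1/15.5 - 1/57.5 = 0.04712 cm^-1, so d_i1 = 21.220 cm.
Since 21.220 cm > 16.5 cm, the first image lies past the second lens and serves as a virtual object: d_o2 = L - d_i1 = -4.720 cm.
Lens 2: 1/d_i2 = 1/f_2 - 1/d_o2 = 1/(-26.5) - 1/(-4.720) = 0.17412 cm^-1, so d_i2 = 5.743 cm.

5.74 cm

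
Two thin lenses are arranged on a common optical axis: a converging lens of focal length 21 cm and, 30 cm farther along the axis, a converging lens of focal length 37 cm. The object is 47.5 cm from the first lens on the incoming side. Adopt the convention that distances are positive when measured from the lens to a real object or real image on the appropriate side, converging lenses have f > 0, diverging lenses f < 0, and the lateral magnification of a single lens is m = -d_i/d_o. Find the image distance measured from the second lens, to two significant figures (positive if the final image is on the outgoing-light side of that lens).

Applying the thin-lens equation to the first lens, 1/21 = 1/47.5 + 1/d_i1, which gives d_i1 = 37.642 cm.
Since 37.642 cm > 30 cm, the first image lies past the second lens and serves as a virtual object: d_o2 = L - d_i1 = -7.642 cm.
Applying the thin-lens equation again with f_2 = 37 cm and d_o2 = -7.642 cm gives d_i2 = 6.333 cm.

6.3 cm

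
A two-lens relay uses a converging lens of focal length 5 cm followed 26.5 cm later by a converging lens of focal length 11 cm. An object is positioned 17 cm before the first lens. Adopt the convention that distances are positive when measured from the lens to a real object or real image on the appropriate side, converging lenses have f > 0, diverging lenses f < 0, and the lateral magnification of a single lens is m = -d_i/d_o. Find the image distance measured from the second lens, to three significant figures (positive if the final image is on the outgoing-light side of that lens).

Lens 1: 1/d_i1 = 1/f_1 - 1/d_o1 = 1/5 - 1/17 = 0.14118 cm^-1, so d_i1 = 7.083 cm.
The intermediate image is 7.083 cm to the right of lens 1, so d_o2 = L - d_i1 = 26.5 - 7.083 = 19.417 cm.
Lens 2: 1/d_i2 = 1/f_2 - 1/d_o2 = 1/11 - 1/(19.417) = 0.03941 cm^-1, so d_i2 = 25.376 cm.

25.4 cm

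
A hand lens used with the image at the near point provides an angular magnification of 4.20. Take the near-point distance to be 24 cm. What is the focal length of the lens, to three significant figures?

For the image at the near point, M = 1 + D/f.
f = D/(M - 1) = 24/(4.2 - 1) = 7.500 cm.

7.50 cm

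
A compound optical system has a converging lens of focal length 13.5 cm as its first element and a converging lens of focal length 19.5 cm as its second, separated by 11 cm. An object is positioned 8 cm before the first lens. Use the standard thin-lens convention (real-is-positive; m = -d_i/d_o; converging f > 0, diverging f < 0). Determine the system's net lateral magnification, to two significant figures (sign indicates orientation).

-4.3

First lens: d_i1 = 1/(1/13.5 - 1/8) = -19.636 cm.
m_1 = -(-19.636)/8 = 2.4545.
The intermediate image is virtual, 19.636 cm to the left of lens 1, so d_o2 = L - d_i1 = 11 - (-19.636) = 30.636 cm.
Second lens: d_i2 = 1/(1/19.5 - 1/(30.636)) = 53.645 cm.
m_2 = -(53.645)/(30.636) = -1.7510.
Overall magnification: m = m_1 m_2 = -4.2980.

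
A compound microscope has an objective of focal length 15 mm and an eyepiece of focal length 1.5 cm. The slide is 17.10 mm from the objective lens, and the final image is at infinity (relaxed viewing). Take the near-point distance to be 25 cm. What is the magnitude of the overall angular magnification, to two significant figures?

Convert to cm: f_obj = 15 mm = 1.5 cm; d_o = 17.10 mm = 1.71 cm.
Objective: 1/d_i = 1/f_obj - 1/d_o = 1/1.5 - 1/1.71 = 0.08187 cm^-1, so d_i = 12.214 cm.
m_obj = -d_i/d_o = -12.214/1.71 = -7.143.
Eyepiece angular magnification (image at infinity): M_eye = D/f_e = 25/1.5 = 16.667.
Overall M = m_obj x M_eye = (-7.143)(16.667) = -119.05.
|M| = 119.05.

120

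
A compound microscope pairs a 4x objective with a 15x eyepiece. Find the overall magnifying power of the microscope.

The overall magnification of a compound microscope is the product of the objective and eyepiece magnifications:
M = M_obj x M_eye = 4 x 15 = 60.

60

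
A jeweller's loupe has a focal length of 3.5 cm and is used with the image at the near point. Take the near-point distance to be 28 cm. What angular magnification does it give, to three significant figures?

M = 1 + D/f = 1 + 28/3.5 = 9.000.

9.00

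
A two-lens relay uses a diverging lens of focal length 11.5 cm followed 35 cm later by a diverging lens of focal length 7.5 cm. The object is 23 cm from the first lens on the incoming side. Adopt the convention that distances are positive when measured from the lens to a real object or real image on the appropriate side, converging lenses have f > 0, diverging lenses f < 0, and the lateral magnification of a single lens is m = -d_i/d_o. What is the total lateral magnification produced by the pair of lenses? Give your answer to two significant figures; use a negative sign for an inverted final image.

0.050

First lens: d_i1 = 1/(1/(-11.5) - 1/23) = -7.667 cm.
m_1 = -(-7.667)/23 = 0.3333.
The intermediate image is virtual, 7.667 cm to the left of lens 1, so d_o2 = L - d_i1 = 35 - (-7.667) = 42.667 cm.
Second lens: d_i2 = 1/(1/(-7.5) - 1/(42.667)) = -6.379 cm.
m_2 = -(-6.379)/(42.667) = 0.1495.
The system's lateral magnification is m_1 m_2 = (0.3333)(0.1495) = 0.0498.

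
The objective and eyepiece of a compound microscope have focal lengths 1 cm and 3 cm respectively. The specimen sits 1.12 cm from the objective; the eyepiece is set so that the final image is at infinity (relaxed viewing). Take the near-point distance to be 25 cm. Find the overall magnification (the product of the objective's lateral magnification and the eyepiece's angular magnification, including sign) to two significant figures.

-69

Objective: 1/d_i = 1/f_obj - 1/d_o = 1/1 - 1/1.12 = 0.10714 cm^-1, so d_i = 9.333 cm.
m_obj = -d_i/d_o = -9.333/1.12 = -8.333.
Eyepiece angular magnification (image at infinity): M_eye = D/f_e = 25/3 = 8.333.
Overall M = m_obj x M_eye = (-8.333)(8.333) = -69.44.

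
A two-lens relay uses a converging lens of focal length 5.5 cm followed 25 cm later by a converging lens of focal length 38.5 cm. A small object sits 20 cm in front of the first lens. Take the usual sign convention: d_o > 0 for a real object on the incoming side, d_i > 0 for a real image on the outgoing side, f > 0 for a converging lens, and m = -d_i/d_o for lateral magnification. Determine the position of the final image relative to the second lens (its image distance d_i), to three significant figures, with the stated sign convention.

Lens 1: 1/d_i1 = 1/f_1 - 1/d_o1 = 1/5.5 - 1/20 = 0.13182 cm^-1, so d_i1 = 7.586 cm.
Object distance for lens 2: d_o2 = 25 - 7.586 = 17.414 cm.
Lens 2: 1/d_i2 = 1/f_2 - 1/d_o2 = 1/38.5 - 1/(17.414) = -0.03145 cm^-1, so d_i2 = -31.795 cm.

-31.8 cm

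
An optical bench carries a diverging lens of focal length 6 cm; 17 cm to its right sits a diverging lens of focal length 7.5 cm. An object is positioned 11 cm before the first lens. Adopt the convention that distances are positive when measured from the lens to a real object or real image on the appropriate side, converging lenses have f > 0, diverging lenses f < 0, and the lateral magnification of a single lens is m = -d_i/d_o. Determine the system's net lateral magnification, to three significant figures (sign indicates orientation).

Lens 1: 1/d_i1 = 1/f_1 - 1/d_o1 = 1/(-6) - 1/11 = -0.25758 cm^-1, so d_i1 = -3.882 cm.
m_1 = -(-3.882)/11 = 0.3529.
The intermediate image is virtual, 3.882 cm to the left of lens 1, so d_o2 = L - d_i1 = 17 - (-3.882) = 20.882 cm.
Lens 2: 1/d_i2 = 1/f_2 - 1/d_o2 = 1/(-7.5) - 1/(20.882) = -0.18122 cm^-1, so d_i2 = -5.518 cm.
m_2 = -(-5.518)/(20.882) = 0.2642.
The system's lateral magnification is m_1 m_2 = (0.3529)(0.2642) = 0.0933.

0.0933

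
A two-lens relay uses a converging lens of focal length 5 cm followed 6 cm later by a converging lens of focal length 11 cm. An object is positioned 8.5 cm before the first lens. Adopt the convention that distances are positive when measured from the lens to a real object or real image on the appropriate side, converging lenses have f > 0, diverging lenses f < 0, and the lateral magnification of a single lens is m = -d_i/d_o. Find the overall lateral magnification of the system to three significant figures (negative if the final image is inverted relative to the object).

-0.917

First lens: d_i1 = 1/(1/5 - 1/8.5) = 12.143 cm.
m_1 = -(12.143)/8.5 = -1.4286.
Since 12.143 cm > 6 cm, the first image lies past the second lens and serves as a virtual object: d_o2 = L - d_i1 = -6.143 cm.
Second lens: d_i2 = 1/(1/11 - 1/(-6.143)) = 3.942 cm.
m_2 = -(3.942)/(-6.143) = 0.6417.
Overall magnification: m = m_1 m_2 = -0.9167.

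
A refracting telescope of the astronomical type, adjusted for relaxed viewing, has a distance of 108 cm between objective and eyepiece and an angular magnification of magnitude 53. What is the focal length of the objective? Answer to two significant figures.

110 cm

In normal adjustment the tube length equals f_obj + f_eye and |M| = f_obj/f_eye.
So f_obj = 53 f_eye and 53 f_eye + f_eye = 108 cm, giving f_eye = 108/54 = 2.000 cm and f_obj = 106.000 cm.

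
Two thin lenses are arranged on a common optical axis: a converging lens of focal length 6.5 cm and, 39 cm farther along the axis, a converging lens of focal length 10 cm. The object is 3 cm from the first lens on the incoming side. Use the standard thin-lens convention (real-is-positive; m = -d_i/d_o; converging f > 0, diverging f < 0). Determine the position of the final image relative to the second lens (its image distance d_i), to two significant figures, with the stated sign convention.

Applying the thin-lens equation to the first lens, 1/6.5 = 1/3 + 1/d_i1, which gives d_i1 = -5.571 cm.
With d_i1 < 0 the first image is virtual and lies on the object side; the object distance for lens 2 is d_o2 = 39 - (-5.571) = 44.571 cm.
Applying the thin-lens equation again with f_2 = 10 cm and d_o2 = 44.571 cm gives d_i2 = 12.893 cm.

13 cm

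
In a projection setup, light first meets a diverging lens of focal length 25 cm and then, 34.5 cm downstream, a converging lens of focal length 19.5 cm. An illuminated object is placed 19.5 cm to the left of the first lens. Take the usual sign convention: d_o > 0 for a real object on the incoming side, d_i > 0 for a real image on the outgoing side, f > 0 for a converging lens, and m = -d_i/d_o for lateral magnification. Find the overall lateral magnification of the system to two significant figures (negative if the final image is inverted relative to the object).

-0.42

Applying the thin-lens equation to the first lens, 1/(-25) = 1/19.5 + 1/d_i1, which gives d_i1 = -10.955 cm.
Its lateral magnification is m_1 = -d_i1/d_o1 = -(-10.955)/19.5 = 0.5618.
With d_i1 < 0 the first image is virtual and lies on the object side; the object distance for lens 2 is d_o2 = 34.5 - (-10.955) = 45.455 cm.
Applying the thin-lens equation again with f_2 = 19.5 cm and d_o2 = 45.455 cm gives d_i2 = 34.150 cm.
m_2 = -(34.150)/(45.455) = -0.7513.
The system's lateral magnification is m_1 m_2 = (0.5618)(-0.7513) = -0.4221.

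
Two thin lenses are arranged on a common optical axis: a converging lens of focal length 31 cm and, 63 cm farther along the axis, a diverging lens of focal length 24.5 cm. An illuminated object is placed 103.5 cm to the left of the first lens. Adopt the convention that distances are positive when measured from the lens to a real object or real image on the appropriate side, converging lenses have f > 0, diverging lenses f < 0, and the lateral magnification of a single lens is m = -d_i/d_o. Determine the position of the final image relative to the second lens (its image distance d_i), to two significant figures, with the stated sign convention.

Applying the thin-lens equation to the first lens, 1/31 = 1/103.5 + 1/d_i1, which gives d_i1 = 44.255 cm.
Object distance for lens 2: d_o2 = 63 - 44.255 = 18.745 cm.
Applying the thin-lens equation again with f_2 = -24.5 cm and d_o2 = 18.745 cm gives d_i2 = -10.620 cm.

-11 cm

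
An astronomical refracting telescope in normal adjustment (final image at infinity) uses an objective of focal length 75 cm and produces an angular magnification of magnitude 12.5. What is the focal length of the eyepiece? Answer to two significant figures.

6.0 cm

|M| = f_obj/f_eye, so f_eye = f_obj/|M| = 75/12.5 = 6.000 cm.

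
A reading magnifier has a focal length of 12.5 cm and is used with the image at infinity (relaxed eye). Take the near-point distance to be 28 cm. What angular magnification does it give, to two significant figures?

2.2

M = D/f = 28/12.5 = 2.240.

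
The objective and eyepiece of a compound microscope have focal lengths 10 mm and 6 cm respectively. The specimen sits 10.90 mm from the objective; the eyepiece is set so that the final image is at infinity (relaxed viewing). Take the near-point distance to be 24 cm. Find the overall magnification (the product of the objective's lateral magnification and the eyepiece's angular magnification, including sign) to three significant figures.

Convert to cm: f_obj = 10 mm = 1 cm; d_o = 10.90 mm = 1.09 cm.
Objective: 1/d_i = 1/f_obj - 1/d_o = 1/1 - 1/1.09 = 0.08257 cm^-1, so d_i = 12.111 cm.
m_obj = -d_i/d_o = -12.111/1.09 = -11.111.
Eyepiece angular magnification (image at infinity): M_eye = D/f_e = 24/6 = 4.000.
Overall M = m_obj x M_eye = (-11.111)(4.000) = -44.44.

-44.4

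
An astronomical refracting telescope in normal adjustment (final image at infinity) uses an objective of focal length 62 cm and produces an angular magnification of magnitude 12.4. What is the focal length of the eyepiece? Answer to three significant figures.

5.00 cm

|M| = f_obj/f_eye, so f_eye = f_obj/|M| = 62/12.4 = 5.000 cm.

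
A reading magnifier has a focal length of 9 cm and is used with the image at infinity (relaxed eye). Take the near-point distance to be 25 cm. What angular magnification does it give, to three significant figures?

M = D/f = 25/9 = 2.778.

2.78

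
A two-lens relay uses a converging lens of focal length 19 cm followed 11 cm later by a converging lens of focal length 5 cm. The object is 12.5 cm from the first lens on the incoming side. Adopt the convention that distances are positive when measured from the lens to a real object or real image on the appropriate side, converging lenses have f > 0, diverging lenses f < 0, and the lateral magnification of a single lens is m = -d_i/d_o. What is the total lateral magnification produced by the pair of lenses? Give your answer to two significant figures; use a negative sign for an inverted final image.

First lens: d_i1 = 1/(1/19 - 1/12.5) = -36.538 cm.
m_1 = -(-36.538)/12.5 = 2.9231.
The intermediate image is virtual, 36.538 cm to the left of lens 1, so d_o2 = L - d_i1 = 11 - (-36.538) = 47.538 cm.
Second lens: d_i2 = 1/(1/5 - 1/(47.538)) = 5.588 cm.
m_2 = -(5.588)/(47.538) = -0.1175.
Total m = m_1 x m_2 = (2.9231)(-0.1175) = -0.3436.

-0.34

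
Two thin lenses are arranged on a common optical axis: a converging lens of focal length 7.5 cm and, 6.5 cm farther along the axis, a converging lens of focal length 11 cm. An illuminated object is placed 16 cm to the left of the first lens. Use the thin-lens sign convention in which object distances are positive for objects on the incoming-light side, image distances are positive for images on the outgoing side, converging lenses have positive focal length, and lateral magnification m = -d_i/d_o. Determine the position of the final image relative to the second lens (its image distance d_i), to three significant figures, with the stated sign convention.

First lens: d_i1 = 1/(1/7.5 - 1/16) = 14.118 cm.
Since 14.118 cm > 6.5 cm, the first image lies past the second lens and serves as a virtual object: d_o2 = L - d_i1 = -7.618 cm.
Second lens: d_i2 = 1/(1/11 - 1/(-7.618)) = 4.501 cm.

4.50 cm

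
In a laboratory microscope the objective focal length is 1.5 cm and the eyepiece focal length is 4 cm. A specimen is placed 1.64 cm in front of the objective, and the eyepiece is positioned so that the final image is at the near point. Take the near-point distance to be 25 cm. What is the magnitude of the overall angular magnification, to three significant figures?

Objective: 1/d_i = 1/f_obj - 1/d_o = 1/1.5 - 1/1.64 = 0.05691 cm^-1, so d_i = 17.571 cm.
m_obj = -d_i/d_o = -17.571/1.64 = -10.714.
Eyepiece angular magnification (image at near point): M_eye = 1 + D/f_e = 1 + 25/4 = 7.250.
Overall M = m_obj x M_eye = (-10.714)(7.250) = -77.68.
|M| = 77.68.

77.7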